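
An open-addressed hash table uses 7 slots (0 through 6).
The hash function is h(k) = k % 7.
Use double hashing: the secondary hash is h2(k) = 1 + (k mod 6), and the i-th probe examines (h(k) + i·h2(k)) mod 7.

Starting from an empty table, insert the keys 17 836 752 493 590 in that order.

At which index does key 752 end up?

Insert 17: h=3, slot 3 empty => index 3.
Insert 836: h=3, h2=3, slot 3 occupied => index 6.
Insert 752: h=3, h2=3, slots 3,6 occupied => index 2.
Insert 493: h=3, h2=2, slot 3 occupied => index 5.
Insert 590: h=2, h2=3, slots 2,5 occupied => index 1.
Table: [., 590, 752, 17, ., 493, 836]

2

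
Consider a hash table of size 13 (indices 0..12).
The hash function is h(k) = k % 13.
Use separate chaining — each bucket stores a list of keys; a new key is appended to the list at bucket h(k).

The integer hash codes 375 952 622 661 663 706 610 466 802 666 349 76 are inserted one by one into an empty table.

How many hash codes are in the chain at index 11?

6

Insert 375: h=11, bucket 11 empty → new chain.
Insert 952: h=3, bucket 3 empty → new chain.
Insert 622: h=11, bucket 11 nonempty → append to chain.
Insert 661: h=11, bucket 11 nonempty → append to chain.
Insert 663: h=0, bucket 0 empty → new chain.
Insert 706: h=4, bucket 4 empty → new chain.
Insert 610: h=12, bucket 12 empty → new chain.
Insert 466: h=11, bucket 11 nonempty → append to chain.
Insert 802: h=9, bucket 9 empty → new chain.
Insert 666: h=3, bucket 3 nonempty → append to chain.
Insert 349: h=11, bucket 11 nonempty → append to chain.
Insert 76: h=11, bucket 11 nonempty → append to chain.
Final buckets:
0: 663
1: .
2: .
3: 952 -> 666
4: 706
5: .
6: .
7: .
8: .
9: 802
10: .
11: 375 -> 622 -> 661 -> 466 -> 349 -> 76
12: 610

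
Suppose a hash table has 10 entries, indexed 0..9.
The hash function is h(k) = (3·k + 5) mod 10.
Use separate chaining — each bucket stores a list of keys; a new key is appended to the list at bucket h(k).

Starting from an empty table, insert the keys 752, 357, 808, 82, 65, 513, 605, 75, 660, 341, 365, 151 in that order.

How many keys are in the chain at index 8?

2

752 → bucket 1
357 → bucket 6
808 → bucket 9
82 → bucket 1 (collision)
65 → bucket 0
513 → bucket 4
605 → bucket 0 (collision)
75 → bucket 0 (collision)
660 → bucket 5
341 → bucket 8
365 → bucket 0 (collision)
151 → bucket 8 (collision)
Final buckets:
0: 65 -> 605 -> 75 -> 365
1: 752 -> 82
2: ∅
3: ∅
4: 513
5: 660
6: 357
7: ∅
8: 341 -> 151
9: 808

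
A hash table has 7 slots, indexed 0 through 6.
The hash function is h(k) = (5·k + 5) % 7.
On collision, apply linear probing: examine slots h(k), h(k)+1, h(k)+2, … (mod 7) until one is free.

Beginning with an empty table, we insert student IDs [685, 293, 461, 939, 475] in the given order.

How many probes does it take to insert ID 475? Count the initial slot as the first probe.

5

685 hashes to 0; slot 0 is free => place at 0.
293 hashes to 0; 0 taken => place at 1.
461 hashes to 0; 0,1 taken => place at 2.
939 hashes to 3; slot 3 is free => place at 3.
475 hashes to 0; 0,1,2,3 taken => place at 4.
Table: [685, 293, 461, 939, 475, -, -]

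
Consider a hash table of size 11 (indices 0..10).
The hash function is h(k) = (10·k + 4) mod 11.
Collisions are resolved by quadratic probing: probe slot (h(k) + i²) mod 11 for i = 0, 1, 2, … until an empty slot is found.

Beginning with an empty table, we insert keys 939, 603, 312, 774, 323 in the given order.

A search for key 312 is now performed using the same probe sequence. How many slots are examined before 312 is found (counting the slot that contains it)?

2

939: h=0 → slot 0
603: h=6 → slot 6
312: h=0, probe 0,1 → slot 1
774: h=0, probe 0,1,4 → slot 4
323: h=0, probe 0,1,4,9 → slot 9
Table: [939, 312, ., ., 774, ., 603, ., ., 323, .]
Lookup 312: h=0, probe 0,1 → found at 1.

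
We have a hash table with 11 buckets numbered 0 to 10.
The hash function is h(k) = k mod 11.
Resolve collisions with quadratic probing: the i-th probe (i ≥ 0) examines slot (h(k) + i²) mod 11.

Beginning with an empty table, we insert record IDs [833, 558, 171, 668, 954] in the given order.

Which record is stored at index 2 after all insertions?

833 hashes to 8; slot 8 is free -> place at 8.
558 hashes to 8; 8 taken -> place at 9.
171 hashes to 6; slot 6 is free -> place at 6.
668 hashes to 8; 8,9 taken -> place at 1.
954 hashes to 8; 8,9,1,6 taken -> place at 2.
Table: [—, 668, 954, —, —, —, 171, —, 833, 558, —]

954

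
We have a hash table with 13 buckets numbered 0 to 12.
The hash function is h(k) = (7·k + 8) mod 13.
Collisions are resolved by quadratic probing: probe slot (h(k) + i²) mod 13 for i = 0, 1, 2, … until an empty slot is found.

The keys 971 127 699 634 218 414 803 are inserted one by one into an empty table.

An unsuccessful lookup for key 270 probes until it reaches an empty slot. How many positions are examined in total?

Insert 971: h=6, slot 6 empty -> index 6.
Insert 127: h=0, slot 0 empty -> index 0.
Insert 699: h=0, slot 0 occupied -> index 1.
Insert 634: h=0, slots 0,1 occupied -> index 4.
Insert 218: h=0, slots 0,1,4 occupied -> index 9.
Insert 414: h=7, slot 7 empty -> index 7.
Insert 803: h=0, slots 0,1,4,9 occupied -> index 3.
Table: [127, 699, _, 803, 634, _, 971, 414, _, 218, _, _, _]
Lookup 270: h=0, probe 0,1,4,9,3,12 → slot 12 empty, not found.

6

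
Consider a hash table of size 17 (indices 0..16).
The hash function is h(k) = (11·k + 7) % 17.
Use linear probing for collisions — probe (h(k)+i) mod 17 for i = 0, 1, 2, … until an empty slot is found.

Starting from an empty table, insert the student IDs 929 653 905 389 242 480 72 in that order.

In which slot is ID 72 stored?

929 hashes to 9; slot 9 is free -> place at 9.
653 hashes to 16; slot 16 is free -> place at 16.
905 hashes to 0; slot 0 is free -> place at 0.
389 hashes to 2; slot 2 is free -> place at 2.
242 hashes to 0; 0 taken -> place at 1.
480 hashes to 0; 0,1,2 taken -> place at 3.
72 hashes to 0; 0,1,2,3 taken -> place at 4.
Table: [905, 242, 389, 480, 72, —, —, —, —, 929, —, —, —, —, —, —, 653]

4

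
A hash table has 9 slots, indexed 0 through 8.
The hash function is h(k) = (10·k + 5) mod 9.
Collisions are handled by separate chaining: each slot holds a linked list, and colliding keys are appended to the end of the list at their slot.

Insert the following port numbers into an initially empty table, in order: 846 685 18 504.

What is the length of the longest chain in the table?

Insert 846: h=5, bucket 5 empty -> new chain.
Insert 685: h=6, bucket 6 empty -> new chain.
Insert 18: h=5, bucket 5 nonempty -> append to chain.
Insert 504: h=5, bucket 5 nonempty -> append to chain.
Final buckets:
0: -
1: -
2: -
3: -
4: -
5: 846 -> 18 -> 504
6: 685
7: -
8: -

3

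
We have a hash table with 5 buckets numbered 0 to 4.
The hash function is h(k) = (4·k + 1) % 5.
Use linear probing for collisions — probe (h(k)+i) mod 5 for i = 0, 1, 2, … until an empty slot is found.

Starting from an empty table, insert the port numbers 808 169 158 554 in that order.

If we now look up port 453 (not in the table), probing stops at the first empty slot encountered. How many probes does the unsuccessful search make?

808 hashes to 3; slot 3 is free => place at 3.
169 hashes to 2; slot 2 is free => place at 2.
158 hashes to 3; 3 taken => place at 4.
554 hashes to 2; 2,3,4 taken => place at 0.
Table: [554, —, 169, 808, 158]
Lookup 453: h=3, probe 3,4,0,1 → slot 1 empty, not found.

4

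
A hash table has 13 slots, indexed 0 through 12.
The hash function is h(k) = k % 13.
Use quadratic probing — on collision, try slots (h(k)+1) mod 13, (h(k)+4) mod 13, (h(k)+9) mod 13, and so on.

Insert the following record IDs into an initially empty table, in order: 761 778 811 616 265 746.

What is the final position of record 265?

Insert 761: h=7, slot 7 empty → index 7.
Insert 778: h=11, slot 11 empty → index 11.
Insert 811: h=5, slot 5 empty → index 5.
Insert 616: h=5, slot 5 occupied → index 6.
Insert 265: h=5, slots 5,6 occupied → index 9.
Insert 746: h=5, slots 5,6,9 occupied → index 1.
Table: [—, 746, —, —, —, 811, 616, 761, —, 265, —, 778, —]

9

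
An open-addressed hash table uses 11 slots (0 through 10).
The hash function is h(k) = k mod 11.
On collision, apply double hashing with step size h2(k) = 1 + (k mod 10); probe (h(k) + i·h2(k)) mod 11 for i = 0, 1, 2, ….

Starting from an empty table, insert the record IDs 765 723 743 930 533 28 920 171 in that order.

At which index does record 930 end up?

7

765 hashes to 6; slot 6 is free -> place at 6.
723 hashes to 8; slot 8 is free -> place at 8.
743 hashes to 6, h2=4; 6 taken -> place at 10.
930 hashes to 6, h2=1; 6 taken -> place at 7.
533 hashes to 5; slot 5 is free -> place at 5.
28 hashes to 6, h2=9; 6 taken -> place at 4.
920 hashes to 7, h2=1; 7,8 taken -> place at 9.
171 hashes to 6, h2=2; 6,8,10 taken -> place at 1.
Table: [., 171, ., ., 28, 533, 765, 930, 723, 920, 743]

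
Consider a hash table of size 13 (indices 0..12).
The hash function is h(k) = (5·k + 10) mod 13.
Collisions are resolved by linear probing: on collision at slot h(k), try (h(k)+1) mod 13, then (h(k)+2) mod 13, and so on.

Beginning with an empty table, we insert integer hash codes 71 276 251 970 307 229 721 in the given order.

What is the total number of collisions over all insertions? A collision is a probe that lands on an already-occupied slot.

71 hashes to 1; slot 1 is free -> place at 1.
276 hashes to 12; slot 12 is free -> place at 12.
251 hashes to 4; slot 4 is free -> place at 4.
970 hashes to 11; slot 11 is free -> place at 11.
307 hashes to 11; 11,12 taken -> place at 0.
229 hashes to 11; 11,12,0,1 taken -> place at 2.
721 hashes to 1; 1,2 taken -> place at 3.
Table: [307, 71, 229, 721, 251, ., ., ., ., ., ., 970, 276]

8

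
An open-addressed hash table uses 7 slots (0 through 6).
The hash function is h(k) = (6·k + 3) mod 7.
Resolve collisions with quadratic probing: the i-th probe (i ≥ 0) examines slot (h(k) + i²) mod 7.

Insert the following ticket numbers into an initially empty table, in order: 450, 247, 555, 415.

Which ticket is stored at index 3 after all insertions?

Insert 450: h=1, slot 1 empty -> index 1.
Insert 247: h=1, slot 1 occupied -> index 2.
Insert 555: h=1, slots 1,2 occupied -> index 5.
Insert 415: h=1, slots 1,2,5 occupied -> index 3.
Table: [∅, 450, 247, 415, ∅, 555, ∅]

415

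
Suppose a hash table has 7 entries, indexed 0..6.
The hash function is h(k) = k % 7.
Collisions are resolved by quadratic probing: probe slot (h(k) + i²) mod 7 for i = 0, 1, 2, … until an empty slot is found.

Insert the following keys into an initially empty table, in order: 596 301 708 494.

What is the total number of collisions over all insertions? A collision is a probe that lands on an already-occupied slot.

Insert 596: h=1, slot 1 empty → index 1.
Insert 301: h=0, slot 0 empty → index 0.
Insert 708: h=1, slot 1 occupied → index 2.
Insert 494: h=4, slot 4 empty → index 4.
Table: [301, 596, 708, —, 494, —, —]

1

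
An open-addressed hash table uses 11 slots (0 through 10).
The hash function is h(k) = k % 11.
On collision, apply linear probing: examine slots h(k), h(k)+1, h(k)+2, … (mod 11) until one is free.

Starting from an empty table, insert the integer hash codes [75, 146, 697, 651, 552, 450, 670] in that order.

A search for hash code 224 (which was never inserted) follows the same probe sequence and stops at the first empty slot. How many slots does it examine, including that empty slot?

3

Insert 75: h=9, slot 9 empty → index 9.
Insert 146: h=3, slot 3 empty → index 3.
Insert 697: h=4, slot 4 empty → index 4.
Insert 651: h=2, slot 2 empty → index 2.
Insert 552: h=2, slots 2,3,4 occupied → index 5.
Insert 450: h=10, slot 10 empty → index 10.
Insert 670: h=10, slot 10 occupied → index 0.
Table: [670, ∅, 651, 146, 697, 552, ∅, ∅, ∅, 75, 450]
Lookup 224: h=4, probe 4,5,6 → slot 6 empty, not found.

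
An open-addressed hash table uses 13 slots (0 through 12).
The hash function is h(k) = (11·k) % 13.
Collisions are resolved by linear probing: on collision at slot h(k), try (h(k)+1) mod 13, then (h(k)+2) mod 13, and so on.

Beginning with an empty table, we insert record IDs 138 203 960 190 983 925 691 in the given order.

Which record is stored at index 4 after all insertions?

960

138 hashes to 10; slot 10 is free => place at 10.
203 hashes to 10; 10 taken => place at 11.
960 hashes to 4; slot 4 is free => place at 4.
190 hashes to 10; 10,11 taken => place at 12.
983 hashes to 10; 10,11,12 taken => place at 0.
925 hashes to 9; slot 9 is free => place at 9.
691 hashes to 9; 9,10,11,12,0 taken => place at 1.
Table: [983, 691, -, -, 960, -, -, -, -, 925, 138, 203, 190]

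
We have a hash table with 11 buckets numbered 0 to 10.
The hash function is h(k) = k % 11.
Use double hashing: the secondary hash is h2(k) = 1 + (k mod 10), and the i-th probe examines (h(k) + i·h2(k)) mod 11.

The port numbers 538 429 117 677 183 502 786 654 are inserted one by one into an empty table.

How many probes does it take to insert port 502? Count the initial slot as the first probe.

538: h=10 → slot 10
429: h=0 → slot 0
117: h=7 → slot 7
677: h=6 → slot 6
183: h=7, h2=4, probe 7,0,4 → slot 4
502: h=7, h2=3, probe 7,10,2 → slot 2
786: h=5 → slot 5
654: h=5, h2=5, probe 5,10,4,9 → slot 9
Table: [429, ∅, 502, ∅, 183, 786, 677, 117, ∅, 654, 538]

3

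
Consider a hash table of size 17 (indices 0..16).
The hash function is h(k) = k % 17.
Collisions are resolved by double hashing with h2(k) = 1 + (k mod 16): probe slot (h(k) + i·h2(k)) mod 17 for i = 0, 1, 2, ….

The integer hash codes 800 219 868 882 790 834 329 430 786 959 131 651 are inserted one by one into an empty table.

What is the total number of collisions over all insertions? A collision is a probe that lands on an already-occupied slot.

Insert 800: h=1, slot 1 empty → index 1.
Insert 219: h=15, slot 15 empty → index 15.
Insert 868: h=1, h2=5, slot 1 occupied → index 6.
Insert 882: h=15, h2=3, slots 15,1 occupied → index 4.
Insert 790: h=8, slot 8 empty → index 8.
Insert 834: h=1, h2=3, slots 1,4 occupied → index 7.
Insert 329: h=6, h2=10, slot 6 occupied → index 16.
Insert 430: h=5, slot 5 empty → index 5.
Insert 786: h=4, h2=3, slots 4,7 occupied → index 10.
Insert 959: h=7, h2=16, slots 7,6,5,4 occupied → index 3.
Insert 131: h=12, slot 12 empty → index 12.
Insert 651: h=5, h2=12, slot 5 occupied → index 0.
Table: [651, 800, ∅, 959, 882, 430, 868, 834, 790, ∅, 786, ∅, 131, ∅, ∅, 219, 329]

13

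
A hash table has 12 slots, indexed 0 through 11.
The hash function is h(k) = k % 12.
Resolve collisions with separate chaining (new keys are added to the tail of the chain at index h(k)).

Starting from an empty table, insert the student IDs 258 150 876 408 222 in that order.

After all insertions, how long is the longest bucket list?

258 -> bucket 6
150 -> bucket 6 (collision)
876 -> bucket 0
408 -> bucket 0 (collision)
222 -> bucket 6 (collision)
Final buckets:
0: 876 -> 408
1: -
2: -
3: -
4: -
5: -
6: 258 -> 150 -> 222
7: -
8: -
9: -
10: -
11: -

3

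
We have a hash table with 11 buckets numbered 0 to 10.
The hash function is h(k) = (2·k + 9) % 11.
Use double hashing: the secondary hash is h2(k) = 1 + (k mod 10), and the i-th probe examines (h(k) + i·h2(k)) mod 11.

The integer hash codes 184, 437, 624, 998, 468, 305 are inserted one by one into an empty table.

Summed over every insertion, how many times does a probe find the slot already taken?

4

184: h=3 -> slot 3
437: h=3, h2=8, probe 3,0 -> slot 0
624: h=3, h2=5, probe 3,8 -> slot 8
998: h=3, h2=9, probe 3,1 -> slot 1
468: h=10 -> slot 10
305: h=3, h2=6, probe 3,9 -> slot 9
Table: [437, 998, _, 184, _, _, _, _, 624, 305, 468]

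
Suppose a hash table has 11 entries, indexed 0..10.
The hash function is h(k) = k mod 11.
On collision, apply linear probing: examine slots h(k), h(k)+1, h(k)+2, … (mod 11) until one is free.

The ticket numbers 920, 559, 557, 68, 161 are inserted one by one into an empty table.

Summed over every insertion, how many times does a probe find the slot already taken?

4

Insert 920: h=7, slot 7 empty => index 7.
Insert 559: h=9, slot 9 empty => index 9.
Insert 557: h=7, slot 7 occupied => index 8.
Insert 68: h=2, slot 2 empty => index 2.
Insert 161: h=7, slots 7,8,9 occupied => index 10.
Table: [-, -, 68, -, -, -, -, 920, 557, 559, 161]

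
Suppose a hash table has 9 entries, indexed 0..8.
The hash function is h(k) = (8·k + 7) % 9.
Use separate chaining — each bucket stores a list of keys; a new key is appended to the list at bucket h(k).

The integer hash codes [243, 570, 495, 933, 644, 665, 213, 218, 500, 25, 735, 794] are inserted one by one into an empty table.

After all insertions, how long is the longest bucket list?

Insert 243: h=7, bucket 7 empty → new chain.
Insert 570: h=4, bucket 4 empty → new chain.
Insert 495: h=7, bucket 7 nonempty → append to chain.
Insert 933: h=1, bucket 1 empty → new chain.
Insert 644: h=2, bucket 2 empty → new chain.
Insert 665: h=8, bucket 8 empty → new chain.
Insert 213: h=1, bucket 1 nonempty → append to chain.
Insert 218: h=5, bucket 5 empty → new chain.
Insert 500: h=2, bucket 2 nonempty → append to chain.
Insert 25: h=0, bucket 0 empty → new chain.
Insert 735: h=1, bucket 1 nonempty → append to chain.
Insert 794: h=5, bucket 5 nonempty → append to chain.
Final buckets:
0: 25
1: 933 -> 213 -> 735
2: 644 -> 500
3: -
4: 570
5: 218 -> 794
6: -
7: 243 -> 495
8: 665

3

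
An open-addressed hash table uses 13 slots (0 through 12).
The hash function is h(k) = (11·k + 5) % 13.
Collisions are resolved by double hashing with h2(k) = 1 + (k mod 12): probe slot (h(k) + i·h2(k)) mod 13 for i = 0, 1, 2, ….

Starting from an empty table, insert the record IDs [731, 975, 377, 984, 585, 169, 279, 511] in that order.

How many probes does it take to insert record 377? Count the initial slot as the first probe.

2

Insert 731: h=12, slot 12 empty => index 12.
Insert 975: h=5, slot 5 empty => index 5.
Insert 377: h=5, h2=6, slot 5 occupied => index 11.
Insert 984: h=0, slot 0 empty => index 0.
Insert 585: h=5, h2=10, slot 5 occupied => index 2.
Insert 169: h=5, h2=2, slot 5 occupied => index 7.
Insert 279: h=6, slot 6 empty => index 6.
Insert 511: h=10, slot 10 empty => index 10.
Table: [984, _, 585, _, _, 975, 279, 169, _, _, 511, 377, 731]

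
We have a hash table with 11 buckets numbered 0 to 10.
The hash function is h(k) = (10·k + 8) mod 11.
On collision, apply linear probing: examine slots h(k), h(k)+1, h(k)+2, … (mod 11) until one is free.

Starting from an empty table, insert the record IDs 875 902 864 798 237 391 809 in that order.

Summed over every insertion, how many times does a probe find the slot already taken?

15

875: h=2 -> slot 2
902: h=8 -> slot 8
864: h=2, probe 2,3 -> slot 3
798: h=2, probe 2,3,4 -> slot 4
237: h=2, probe 2,3,4,5 -> slot 5
391: h=2, probe 2,3,4,5,6 -> slot 6
809: h=2, probe 2,3,4,5,6,7 -> slot 7
Table: [-, -, 875, 864, 798, 237, 391, 809, 902, -, -]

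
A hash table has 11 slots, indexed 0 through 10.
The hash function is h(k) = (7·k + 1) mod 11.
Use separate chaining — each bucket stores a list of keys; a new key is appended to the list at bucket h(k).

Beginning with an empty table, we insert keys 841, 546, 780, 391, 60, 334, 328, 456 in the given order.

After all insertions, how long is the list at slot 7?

Insert 841: h=3, bucket 3 empty -> new chain.
Insert 546: h=6, bucket 6 empty -> new chain.
Insert 780: h=5, bucket 5 empty -> new chain.
Insert 391: h=10, bucket 10 empty -> new chain.
Insert 60: h=3, bucket 3 nonempty -> append to chain.
Insert 334: h=7, bucket 7 empty -> new chain.
Insert 328: h=9, bucket 9 empty -> new chain.
Insert 456: h=3, bucket 3 nonempty -> append to chain.
Final buckets:
0: ∅
1: ∅
2: ∅
3: 841 -> 60 -> 456
4: ∅
5: 780
6: 546
7: 334
8: ∅
9: 328
10: 391

1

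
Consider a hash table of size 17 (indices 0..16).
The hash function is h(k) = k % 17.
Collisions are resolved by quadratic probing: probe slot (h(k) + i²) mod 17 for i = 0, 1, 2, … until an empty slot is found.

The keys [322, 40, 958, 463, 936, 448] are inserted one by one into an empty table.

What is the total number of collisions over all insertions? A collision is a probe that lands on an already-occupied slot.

3

322: h=16 → slot 16
40: h=6 → slot 6
958: h=6, probe 6,7 → slot 7
463: h=4 → slot 4
936: h=1 → slot 1
448: h=6, probe 6,7,10 → slot 10
Table: [∅, 936, ∅, ∅, 463, ∅, 40, 958, ∅, ∅, 448, ∅, ∅, ∅, ∅, ∅, 322]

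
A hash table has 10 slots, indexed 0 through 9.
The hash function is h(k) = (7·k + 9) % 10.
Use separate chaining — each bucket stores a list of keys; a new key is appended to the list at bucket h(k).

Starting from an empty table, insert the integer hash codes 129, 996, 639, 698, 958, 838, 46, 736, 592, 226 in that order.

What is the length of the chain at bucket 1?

4

129 → bucket 2
996 → bucket 1
639 → bucket 2 (collision)
698 → bucket 5
958 → bucket 5 (collision)
838 → bucket 5 (collision)
46 → bucket 1 (collision)
736 → bucket 1 (collision)
592 → bucket 3
226 → bucket 1 (collision)
Final buckets:
0: -
1: 996 -> 46 -> 736 -> 226
2: 129 -> 639
3: 592
4: -
5: 698 -> 958 -> 838
6: -
7: -
8: -
9: -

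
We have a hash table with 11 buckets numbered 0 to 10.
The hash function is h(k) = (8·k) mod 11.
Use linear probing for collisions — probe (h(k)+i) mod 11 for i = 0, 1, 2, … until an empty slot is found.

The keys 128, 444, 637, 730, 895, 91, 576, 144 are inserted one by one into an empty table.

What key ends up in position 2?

128: h=1 => slot 1
444: h=10 => slot 10
637: h=3 => slot 3
730: h=10, probe 10,0 => slot 0
895: h=10, probe 10,0,1,2 => slot 2
91: h=2, probe 2,3,4 => slot 4
576: h=10, probe 10,0,1,2,3,4,5 => slot 5
144: h=8 => slot 8
Table: [730, 128, 895, 637, 91, 576, _, _, 144, _, 444]

895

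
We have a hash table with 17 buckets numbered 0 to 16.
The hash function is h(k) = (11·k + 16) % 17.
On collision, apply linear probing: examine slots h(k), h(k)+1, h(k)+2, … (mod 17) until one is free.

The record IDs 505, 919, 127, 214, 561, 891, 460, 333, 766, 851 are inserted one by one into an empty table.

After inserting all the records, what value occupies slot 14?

851

505: h=12 -> slot 12
919: h=10 -> slot 10
127: h=2 -> slot 2
214: h=7 -> slot 7
561: h=16 -> slot 16
891: h=8 -> slot 8
460: h=10, probe 10,11 -> slot 11
333: h=7, probe 7,8,9 -> slot 9
766: h=10, probe 10,11,12,13 -> slot 13
851: h=10, probe 10,11,12,13,14 -> slot 14
Table: [-, -, 127, -, -, -, -, 214, 891, 333, 919, 460, 505, 766, 851, -, 561]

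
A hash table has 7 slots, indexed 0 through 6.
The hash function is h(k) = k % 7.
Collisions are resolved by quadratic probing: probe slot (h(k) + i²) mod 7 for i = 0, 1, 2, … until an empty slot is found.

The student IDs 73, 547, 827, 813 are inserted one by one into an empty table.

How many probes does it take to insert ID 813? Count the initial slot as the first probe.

Insert 73: h=3, slot 3 empty -> index 3.
Insert 547: h=1, slot 1 empty -> index 1.
Insert 827: h=1, slot 1 occupied -> index 2.
Insert 813: h=1, slots 1,2 occupied -> index 5.
Table: [., 547, 827, 73, ., 813, .]

3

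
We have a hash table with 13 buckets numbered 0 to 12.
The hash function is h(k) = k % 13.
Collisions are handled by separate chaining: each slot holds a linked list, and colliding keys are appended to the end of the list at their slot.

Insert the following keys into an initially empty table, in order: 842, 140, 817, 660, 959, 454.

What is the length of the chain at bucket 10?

4

Insert 842: h=10, bucket 10 empty -> new chain.
Insert 140: h=10, bucket 10 nonempty -> append to chain.
Insert 817: h=11, bucket 11 empty -> new chain.
Insert 660: h=10, bucket 10 nonempty -> append to chain.
Insert 959: h=10, bucket 10 nonempty -> append to chain.
Insert 454: h=12, bucket 12 empty -> new chain.
Final buckets:
0: -
1: -
2: -
3: -
4: -
5: -
6: -
7: -
8: -
9: -
10: 842 -> 140 -> 660 -> 959
11: 817
12: 454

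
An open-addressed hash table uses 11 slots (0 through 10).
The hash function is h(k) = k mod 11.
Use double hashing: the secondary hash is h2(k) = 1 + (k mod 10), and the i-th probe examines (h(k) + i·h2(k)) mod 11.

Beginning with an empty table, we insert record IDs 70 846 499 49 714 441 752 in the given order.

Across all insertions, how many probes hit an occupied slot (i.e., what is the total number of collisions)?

4

70 hashes to 4; slot 4 is free → place at 4.
846 hashes to 10; slot 10 is free → place at 10.
499 hashes to 4, h2=10; 4 taken → place at 3.
49 hashes to 5; slot 5 is free → place at 5.
714 hashes to 10, h2=5; 10,4 taken → place at 9.
441 hashes to 1; slot 1 is free → place at 1.
752 hashes to 4, h2=3; 4 taken → place at 7.
Table: [_, 441, _, 499, 70, 49, _, 752, _, 714, 846]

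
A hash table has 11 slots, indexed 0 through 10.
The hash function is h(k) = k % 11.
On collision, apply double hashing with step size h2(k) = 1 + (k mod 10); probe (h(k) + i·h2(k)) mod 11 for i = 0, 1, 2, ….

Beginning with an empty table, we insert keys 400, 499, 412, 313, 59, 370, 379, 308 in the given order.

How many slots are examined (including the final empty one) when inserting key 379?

400: h=4 → slot 4
499: h=4, h2=10, probe 4,3 → slot 3
412: h=5 → slot 5
313: h=5, h2=4, probe 5,9 → slot 9
59: h=4, h2=10, probe 4,3,2 → slot 2
370: h=7 → slot 7
379: h=5, h2=10, probe 5,4,3,2,1 → slot 1
308: h=0 → slot 0
Table: [308, 379, 59, 499, 400, 412, _, 370, _, 313, _]

5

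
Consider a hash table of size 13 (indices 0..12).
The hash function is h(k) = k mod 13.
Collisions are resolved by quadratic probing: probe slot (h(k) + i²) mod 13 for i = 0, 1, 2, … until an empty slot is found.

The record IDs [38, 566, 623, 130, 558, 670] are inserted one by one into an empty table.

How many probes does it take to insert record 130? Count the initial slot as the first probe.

2

38: h=12 => slot 12
566: h=7 => slot 7
623: h=12, probe 12,0 => slot 0
130: h=0, probe 0,1 => slot 1
558: h=12, probe 12,0,3 => slot 3
670: h=7, probe 7,8 => slot 8
Table: [623, 130, —, 558, —, —, —, 566, 670, —, —, —, 38]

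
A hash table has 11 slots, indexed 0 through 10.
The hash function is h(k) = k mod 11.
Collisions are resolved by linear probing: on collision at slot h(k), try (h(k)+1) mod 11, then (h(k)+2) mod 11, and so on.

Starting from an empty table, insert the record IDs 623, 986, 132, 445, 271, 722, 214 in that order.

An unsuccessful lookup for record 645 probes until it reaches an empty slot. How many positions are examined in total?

6

623: h=7 => slot 7
986: h=7, probe 7,8 => slot 8
132: h=0 => slot 0
445: h=5 => slot 5
271: h=7, probe 7,8,9 => slot 9
722: h=7, probe 7,8,9,10 => slot 10
214: h=5, probe 5,6 => slot 6
Table: [132, -, -, -, -, 445, 214, 623, 986, 271, 722]
Lookup 645: h=7, probe 7,8,9,10,0,1 → slot 1 empty, not found.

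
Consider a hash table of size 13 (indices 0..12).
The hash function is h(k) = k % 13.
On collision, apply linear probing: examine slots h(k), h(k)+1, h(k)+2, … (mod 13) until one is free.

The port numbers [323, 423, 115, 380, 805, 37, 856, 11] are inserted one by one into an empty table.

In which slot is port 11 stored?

323 hashes to 11; slot 11 is free → place at 11.
423 hashes to 7; slot 7 is free → place at 7.
115 hashes to 11; 11 taken → place at 12.
380 hashes to 3; slot 3 is free → place at 3.
805 hashes to 12; 12 taken → place at 0.
37 hashes to 11; 11,12,0 taken → place at 1.
856 hashes to 11; 11,12,0,1 taken → place at 2.
11 hashes to 11; 11,12,0,1,2,3 taken → place at 4.
Table: [805, 37, 856, 380, 11, ., ., 423, ., ., ., 323, 115]

4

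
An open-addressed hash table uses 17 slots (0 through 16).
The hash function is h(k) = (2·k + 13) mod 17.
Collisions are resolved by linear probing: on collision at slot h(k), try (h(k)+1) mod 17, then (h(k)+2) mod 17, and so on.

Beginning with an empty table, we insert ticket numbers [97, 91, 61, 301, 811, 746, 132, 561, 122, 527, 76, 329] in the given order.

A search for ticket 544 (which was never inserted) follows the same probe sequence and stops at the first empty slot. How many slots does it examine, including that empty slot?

3

97 hashes to 3; slot 3 is free => place at 3.
91 hashes to 8; slot 8 is free => place at 8.
61 hashes to 16; slot 16 is free => place at 16.
301 hashes to 3; 3 taken => place at 4.
811 hashes to 3; 3,4 taken => place at 5.
746 hashes to 9; slot 9 is free => place at 9.
132 hashes to 5; 5 taken => place at 6.
561 hashes to 13; slot 13 is free => place at 13.
122 hashes to 2; slot 2 is free => place at 2.
527 hashes to 13; 13 taken => place at 14.
76 hashes to 12; slot 12 is free => place at 12.
329 hashes to 8; 8,9 taken => place at 10.
Table: [., ., 122, 97, 301, 811, 132, ., 91, 746, 329, ., 76, 561, 527, ., 61]
Lookup 544: h=13, probe 13,14,15 → slot 15 empty, not found.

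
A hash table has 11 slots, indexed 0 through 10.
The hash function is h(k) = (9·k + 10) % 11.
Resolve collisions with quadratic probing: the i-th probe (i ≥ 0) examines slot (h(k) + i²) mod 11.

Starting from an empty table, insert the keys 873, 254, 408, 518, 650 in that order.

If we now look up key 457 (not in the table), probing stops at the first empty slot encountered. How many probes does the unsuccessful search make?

2

873 hashes to 2; slot 2 is free => place at 2.
254 hashes to 8; slot 8 is free => place at 8.
408 hashes to 8; 8 taken => place at 9.
518 hashes to 8; 8,9 taken => place at 1.
650 hashes to 8; 8,9,1 taken => place at 6.
Table: [∅, 518, 873, ∅, ∅, ∅, 650, ∅, 254, 408, ∅]
Lookup 457: h=9, probe 9,10 → slot 10 empty, not found.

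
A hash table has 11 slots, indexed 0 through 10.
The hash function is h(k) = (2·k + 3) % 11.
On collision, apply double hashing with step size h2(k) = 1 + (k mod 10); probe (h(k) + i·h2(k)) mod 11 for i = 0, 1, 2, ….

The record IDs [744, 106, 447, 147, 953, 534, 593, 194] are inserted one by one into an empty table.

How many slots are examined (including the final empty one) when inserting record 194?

3

Insert 744: h=6, slot 6 empty => index 6.
Insert 106: h=6, h2=7, slot 6 occupied => index 2.
Insert 447: h=6, h2=8, slot 6 occupied => index 3.
Insert 147: h=0, slot 0 empty => index 0.
Insert 953: h=6, h2=4, slot 6 occupied => index 10.
Insert 534: h=4, slot 4 empty => index 4.
Insert 593: h=1, slot 1 empty => index 1.
Insert 194: h=6, h2=5, slots 6,0 occupied => index 5.
Table: [147, 593, 106, 447, 534, 194, 744, -, -, -, 953]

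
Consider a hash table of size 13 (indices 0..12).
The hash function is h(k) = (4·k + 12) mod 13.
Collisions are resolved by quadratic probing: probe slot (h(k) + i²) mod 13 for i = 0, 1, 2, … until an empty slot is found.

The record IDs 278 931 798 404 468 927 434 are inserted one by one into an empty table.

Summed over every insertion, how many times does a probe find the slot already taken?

278: h=6 -> slot 6
931: h=5 -> slot 5
798: h=6, probe 6,7 -> slot 7
404: h=3 -> slot 3
468: h=12 -> slot 12
927: h=2 -> slot 2
434: h=6, probe 6,7,10 -> slot 10
Table: [_, _, 927, 404, _, 931, 278, 798, _, _, 434, _, 468]

3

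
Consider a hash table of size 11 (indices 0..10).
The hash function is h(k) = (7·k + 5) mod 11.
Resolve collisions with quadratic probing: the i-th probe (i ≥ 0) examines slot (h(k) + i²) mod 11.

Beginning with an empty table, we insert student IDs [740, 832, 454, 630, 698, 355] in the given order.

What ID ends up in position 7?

Insert 740: h=4, slot 4 empty -> index 4.
Insert 832: h=10, slot 10 empty -> index 10.
Insert 454: h=4, slot 4 occupied -> index 5.
Insert 630: h=4, slots 4,5 occupied -> index 8.
Insert 698: h=7, slot 7 empty -> index 7.
Insert 355: h=4, slots 4,5,8 occupied -> index 2.
Table: [., ., 355, ., 740, 454, ., 698, 630, ., 832]

698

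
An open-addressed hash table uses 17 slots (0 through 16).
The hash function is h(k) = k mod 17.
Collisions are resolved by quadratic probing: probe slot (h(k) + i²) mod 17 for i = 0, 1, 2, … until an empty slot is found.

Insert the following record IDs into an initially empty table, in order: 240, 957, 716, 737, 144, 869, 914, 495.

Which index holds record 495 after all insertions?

1

240: h=2 => slot 2
957: h=5 => slot 5
716: h=2, probe 2,3 => slot 3
737: h=6 => slot 6
144: h=8 => slot 8
869: h=2, probe 2,3,6,11 => slot 11
914: h=13 => slot 13
495: h=2, probe 2,3,6,11,1 => slot 1
Table: [-, 495, 240, 716, -, 957, 737, -, 144, -, -, 869, -, 914, -, -, -]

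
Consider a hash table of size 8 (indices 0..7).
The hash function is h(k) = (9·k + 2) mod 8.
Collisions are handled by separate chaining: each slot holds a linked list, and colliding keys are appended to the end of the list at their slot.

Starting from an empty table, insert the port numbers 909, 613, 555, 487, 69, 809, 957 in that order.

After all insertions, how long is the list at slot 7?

4

909 → bucket 7
613 → bucket 7 (collision)
555 → bucket 5
487 → bucket 1
69 → bucket 7 (collision)
809 → bucket 3
957 → bucket 7 (collision)
Final buckets:
0: .
1: 487
2: .
3: 809
4: .
5: 555
6: .
7: 909 -> 613 -> 69 -> 957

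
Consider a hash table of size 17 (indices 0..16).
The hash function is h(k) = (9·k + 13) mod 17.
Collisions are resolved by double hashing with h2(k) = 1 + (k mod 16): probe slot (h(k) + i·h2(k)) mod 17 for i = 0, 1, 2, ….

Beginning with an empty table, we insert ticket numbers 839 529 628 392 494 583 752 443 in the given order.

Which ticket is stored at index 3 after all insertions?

494

839 hashes to 16; slot 16 is free -> place at 16.
529 hashes to 14; slot 14 is free -> place at 14.
628 hashes to 4; slot 4 is free -> place at 4.
392 hashes to 5; slot 5 is free -> place at 5.
494 hashes to 5, h2=15; 5 taken -> place at 3.
583 hashes to 7; slot 7 is free -> place at 7.
752 hashes to 15; slot 15 is free -> place at 15.
443 hashes to 5, h2=12; 5 taken -> place at 0.
Table: [443, -, -, 494, 628, 392, -, 583, -, -, -, -, -, -, 529, 752, 839]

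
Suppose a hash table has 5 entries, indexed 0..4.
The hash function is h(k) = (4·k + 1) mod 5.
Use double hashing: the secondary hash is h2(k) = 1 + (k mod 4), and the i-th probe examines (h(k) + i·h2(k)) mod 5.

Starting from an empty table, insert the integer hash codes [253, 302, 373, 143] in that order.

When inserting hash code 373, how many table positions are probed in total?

2

Insert 253: h=3, slot 3 empty → index 3.
Insert 302: h=4, slot 4 empty → index 4.
Insert 373: h=3, h2=2, slot 3 occupied → index 0.
Insert 143: h=3, h2=4, slot 3 occupied → index 2.
Table: [373, ., 143, 253, 302]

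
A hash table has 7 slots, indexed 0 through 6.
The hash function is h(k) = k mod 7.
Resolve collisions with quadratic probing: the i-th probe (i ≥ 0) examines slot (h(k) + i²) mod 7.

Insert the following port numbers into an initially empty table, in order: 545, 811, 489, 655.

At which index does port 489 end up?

3

Insert 545: h=6, slot 6 empty => index 6.
Insert 811: h=6, slot 6 occupied => index 0.
Insert 489: h=6, slots 6,0 occupied => index 3.
Insert 655: h=4, slot 4 empty => index 4.
Table: [811, ∅, ∅, 489, 655, ∅, 545]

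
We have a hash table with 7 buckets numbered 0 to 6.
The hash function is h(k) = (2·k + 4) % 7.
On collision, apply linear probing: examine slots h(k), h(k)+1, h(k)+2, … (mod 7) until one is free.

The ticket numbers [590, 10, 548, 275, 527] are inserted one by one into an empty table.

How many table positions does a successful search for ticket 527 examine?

5

Insert 590: h=1, slot 1 empty => index 1.
Insert 10: h=3, slot 3 empty => index 3.
Insert 548: h=1, slot 1 occupied => index 2.
Insert 275: h=1, slots 1,2,3 occupied => index 4.
Insert 527: h=1, slots 1,2,3,4 occupied => index 5.
Table: [—, 590, 548, 10, 275, 527, —]
Lookup 527: h=1, probe 1,2,3,4,5 → found at 5.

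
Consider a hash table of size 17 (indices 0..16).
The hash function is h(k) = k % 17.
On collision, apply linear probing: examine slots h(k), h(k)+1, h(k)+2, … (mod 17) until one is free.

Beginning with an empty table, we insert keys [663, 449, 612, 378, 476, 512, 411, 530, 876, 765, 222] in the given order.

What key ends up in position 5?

411

663: h=0 → slot 0
449: h=7 → slot 7
612: h=0, probe 0,1 → slot 1
378: h=4 → slot 4
476: h=0, probe 0,1,2 → slot 2
512: h=2, probe 2,3 → slot 3
411: h=3, probe 3,4,5 → slot 5
530: h=3, probe 3,4,5,6 → slot 6
876: h=9 → slot 9
765: h=0, probe 0,1,2,3,4,5,6,7,8 → slot 8
222: h=1, probe 1,2,3,4,5,6,7,8,9,10 → slot 10
Table: [663, 612, 476, 512, 378, 411, 530, 449, 765, 876, 222, _, _, _, _, _, _]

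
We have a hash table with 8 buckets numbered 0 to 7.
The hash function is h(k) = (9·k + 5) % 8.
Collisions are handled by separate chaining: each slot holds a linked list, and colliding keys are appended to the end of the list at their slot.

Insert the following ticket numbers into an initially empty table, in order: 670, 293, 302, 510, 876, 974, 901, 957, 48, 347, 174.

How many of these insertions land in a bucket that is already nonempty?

Insert 670: h=3, bucket 3 empty → new chain.
Insert 293: h=2, bucket 2 empty → new chain.
Insert 302: h=3, bucket 3 nonempty → append to chain.
Insert 510: h=3, bucket 3 nonempty → append to chain.
Insert 876: h=1, bucket 1 empty → new chain.
Insert 974: h=3, bucket 3 nonempty → append to chain.
Insert 901: h=2, bucket 2 nonempty → append to chain.
Insert 957: h=2, bucket 2 nonempty → append to chain.
Insert 48: h=5, bucket 5 empty → new chain.
Insert 347: h=0, bucket 0 empty → new chain.
Insert 174: h=3, bucket 3 nonempty → append to chain.
Final buckets:
0: 347
1: 876
2: 293 -> 901 -> 957
3: 670 -> 302 -> 510 -> 974 -> 174
4: ∅
5: 48
6: ∅
7: ∅

6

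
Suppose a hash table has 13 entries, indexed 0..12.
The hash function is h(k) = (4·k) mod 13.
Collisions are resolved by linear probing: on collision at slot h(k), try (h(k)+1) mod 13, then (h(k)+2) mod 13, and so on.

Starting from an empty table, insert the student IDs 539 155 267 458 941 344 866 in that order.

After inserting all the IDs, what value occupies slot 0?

Insert 539: h=11, slot 11 empty → index 11.
Insert 155: h=9, slot 9 empty → index 9.
Insert 267: h=2, slot 2 empty → index 2.
Insert 458: h=12, slot 12 empty → index 12.
Insert 941: h=7, slot 7 empty → index 7.
Insert 344: h=11, slots 11,12 occupied → index 0.
Insert 866: h=6, slot 6 empty → index 6.
Table: [344, -, 267, -, -, -, 866, 941, -, 155, -, 539, 458]

344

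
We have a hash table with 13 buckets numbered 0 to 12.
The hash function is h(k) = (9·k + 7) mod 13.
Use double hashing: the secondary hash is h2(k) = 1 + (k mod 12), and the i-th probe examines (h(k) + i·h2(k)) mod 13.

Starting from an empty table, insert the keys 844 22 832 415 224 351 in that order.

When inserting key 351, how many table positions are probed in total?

844 hashes to 11; slot 11 is free -> place at 11.
22 hashes to 10; slot 10 is free -> place at 10.
832 hashes to 7; slot 7 is free -> place at 7.
415 hashes to 11, h2=8; 11 taken -> place at 6.
224 hashes to 8; slot 8 is free -> place at 8.
351 hashes to 7, h2=4; 7,11 taken -> place at 2.
Table: [—, —, 351, —, —, —, 415, 832, 224, —, 22, 844, —]

3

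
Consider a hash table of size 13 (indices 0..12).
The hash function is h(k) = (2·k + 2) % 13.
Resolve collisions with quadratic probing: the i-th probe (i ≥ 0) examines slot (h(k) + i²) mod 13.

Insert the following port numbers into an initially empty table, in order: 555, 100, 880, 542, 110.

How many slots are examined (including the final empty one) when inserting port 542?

Insert 555: h=7, slot 7 empty → index 7.
Insert 100: h=7, slot 7 occupied → index 8.
Insert 880: h=7, slots 7,8 occupied → index 11.
Insert 542: h=7, slots 7,8,11 occupied → index 3.
Insert 110: h=1, slot 1 empty → index 1.
Table: [∅, 110, ∅, 542, ∅, ∅, ∅, 555, 100, ∅, ∅, 880, ∅]

4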